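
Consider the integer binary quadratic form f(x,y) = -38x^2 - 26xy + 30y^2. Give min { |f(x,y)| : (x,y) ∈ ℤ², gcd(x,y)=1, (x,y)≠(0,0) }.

descent: ρ → (30,26,-38)  [lands on river]
river: ρ → (-38,50,18)
river: ρ → (18,58,-26)
river: ρ → (-26,46,30)
river: ρ → (30,14,-42)
river: ρ → (-42,70,2)
river: ρ → (2,70,-42)
river: ρ → (-42,14,30)
river: ρ → (30,46,-26)
river: ρ → (-26,58,18)
river: ρ → (18,50,-38)
river: ρ → (-38,26,30)
river: ρ → (30,34,-34)
river: ρ → (-34,34,30)
closes: descent 1, river 14
min |a| on river = 2

2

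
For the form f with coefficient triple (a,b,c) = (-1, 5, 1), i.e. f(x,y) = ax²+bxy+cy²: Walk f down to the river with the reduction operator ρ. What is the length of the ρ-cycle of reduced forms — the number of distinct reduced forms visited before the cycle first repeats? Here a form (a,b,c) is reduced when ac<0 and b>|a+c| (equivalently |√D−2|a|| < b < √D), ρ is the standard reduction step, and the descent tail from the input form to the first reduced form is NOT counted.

D = 29, ⌊√D⌋ = 5
river: ρ → (1,5,-1)
river: ρ → (-1,5,1)
ρ-cycle length = 2 (tail of 0 descent steps not counted)

2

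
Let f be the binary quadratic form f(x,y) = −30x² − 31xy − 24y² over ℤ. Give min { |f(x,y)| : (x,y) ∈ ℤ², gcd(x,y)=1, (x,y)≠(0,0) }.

translate: b→-29 (≡31 mod 60), so (30,31,24)→(30,-29,23)
flip: (30,-29,23)→(23,29,30)
translate: b→-17 (≡29 mod 46), so (23,29,30)→(23,-17,24)
reduced (well bottom): (23,-17,24) with a≤c, −a<b≤a
well minimum |f| = |-23| = 23 (negative-definite)

23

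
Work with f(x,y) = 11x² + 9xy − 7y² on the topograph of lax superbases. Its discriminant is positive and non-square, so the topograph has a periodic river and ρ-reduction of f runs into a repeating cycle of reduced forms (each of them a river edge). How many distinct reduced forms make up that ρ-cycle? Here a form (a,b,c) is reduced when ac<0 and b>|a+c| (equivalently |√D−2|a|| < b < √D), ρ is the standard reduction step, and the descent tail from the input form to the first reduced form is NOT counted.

D = 389, ⌊√D⌋ = 19
river: ρ → (-7,19,1)
river: ρ → (1,19,-7)
river: ρ → (-7,9,11)
river: ρ → (11,13,-5)
river: ρ → (-5,17,5)
river: ρ → (5,13,-11)
river: ρ → (-11,9,7)
river: ρ → (7,19,-1)
river: ρ → (-1,19,7)
river: ρ → (7,9,-11)
river: ρ → (-11,13,5)
river: ρ → (5,17,-5)
river: ρ → (-5,13,11)
river: ρ → (11,9,-7)
ρ-cycle length = 14 (tail of 0 descent steps not counted)

14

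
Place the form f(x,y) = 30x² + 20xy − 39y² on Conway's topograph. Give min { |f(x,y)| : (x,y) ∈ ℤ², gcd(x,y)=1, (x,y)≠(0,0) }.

river: ρ → (-39,58,11)
river: ρ → (11,52,-54)
river: ρ → (-54,56,9)
river: ρ → (9,70,-5)
river: ρ → (-5,70,9)
river: ρ → (9,56,-54)
river: ρ → (-54,52,11)
river: ρ → (11,58,-39)
river: ρ → (-39,20,30)
river: ρ → (30,40,-29)
river: ρ → (-29,18,41)
river: ρ → (41,64,-6)
river: ρ → (-6,68,19)
river: ρ → (19,46,-39)
river: ρ → (-39,32,26)
river: ρ → (26,20,-45)
river: ρ → (-45,70,1)
river: ρ → (1,70,-45)
river: ρ → (-45,20,26)
river: ρ → (26,32,-39)
river: ρ → (-39,46,19)
river: ρ → (19,68,-6)
river: ρ → (-6,64,41)
river: ρ → (41,18,-29)
river: ρ → (-29,40,30)
river: ρ → (30,20,-39)
closes: descent 0, river 26
min |a| on river = 1

1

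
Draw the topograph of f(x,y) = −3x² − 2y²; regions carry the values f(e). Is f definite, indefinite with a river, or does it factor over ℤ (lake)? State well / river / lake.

D = b²−4ac = 0² − 4·(-3)·(-2) = -24
D < 0 ⇒ definite ⇒ every region one sign ⇒ single well

well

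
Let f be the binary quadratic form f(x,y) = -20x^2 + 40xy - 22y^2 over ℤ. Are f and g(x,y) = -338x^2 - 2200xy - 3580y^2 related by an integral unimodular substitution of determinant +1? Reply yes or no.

D₁ = -160, D₂ = -160
f is negative-definite; reduce −f:
−f: translate: b→0 (≡-40 mod 40), so (20,-40,22)→(20,0,2)
−f: flip: (20,0,2)→(2,0,20)
−f: reduced (well bottom): (2,0,20) with a≤c, −a<b≤a
flip sign back: reduced form of f is (-2,0,-20)
g is negative-definite; reduce −g:
−g: translate: b→172 (≡2200 mod 676), so (338,2200,3580)→(338,172,22)
−g: flip: (338,172,22)→(22,-172,338)
−g: translate: b→4 (≡-172 mod 44), so (22,-172,338)→(22,4,2)
−g: flip: (22,4,2)→(2,-4,22)
−g: translate: b→0 (≡-4 mod 4), so (2,-4,22)→(2,0,20)
−g: reduced (well bottom): (2,0,20) with a≤c, −a<b≤a
flip sign back: reduced form of g is (-2,0,-20)
reduced forms (-2, 0, -20) vs (-2, 0, -20) ⇒ equivalent

yes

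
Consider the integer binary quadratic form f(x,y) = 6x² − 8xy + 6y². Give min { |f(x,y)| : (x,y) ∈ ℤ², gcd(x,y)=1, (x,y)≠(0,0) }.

translate: b→4 (≡-8 mod 12), so (6,-8,6)→(6,4,4)
flip: (6,4,4)→(4,-4,6)
translate: b→4 (≡-4 mod 8), so (4,-4,6)→(4,4,6)
reduced (well bottom): (4,4,6) with a≤c, −a<b≤a
well minimum = a = 4

4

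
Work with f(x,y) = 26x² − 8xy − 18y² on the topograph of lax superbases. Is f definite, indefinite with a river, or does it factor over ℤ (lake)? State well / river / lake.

D = b²−4ac = (-8)² − 4·26·(-18) = 1936
D = 44² is a perfect square ⇒ form factors over ℤ ⇒ lakes

lake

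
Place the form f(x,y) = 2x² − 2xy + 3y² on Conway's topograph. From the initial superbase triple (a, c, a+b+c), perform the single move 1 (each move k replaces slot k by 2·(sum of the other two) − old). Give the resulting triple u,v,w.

start (2,3,3) = (f(1,0),f(0,1),f(1,1))
replace slot 1: 2·(3+3) − 2 = 10 → (10,3,3)

10,3,3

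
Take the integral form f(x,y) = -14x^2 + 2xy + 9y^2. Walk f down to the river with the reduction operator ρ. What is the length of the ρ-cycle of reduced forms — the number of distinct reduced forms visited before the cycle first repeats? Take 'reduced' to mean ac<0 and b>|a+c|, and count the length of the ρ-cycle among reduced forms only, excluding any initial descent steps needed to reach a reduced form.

D = 508, ⌊√D⌋ = 22
descent: ρ → (9,16,-7)  [lands on river]
river: ρ → (-7,12,13)
river: ρ → (13,14,-6)
river: ρ → (-6,22,1)
river: ρ → (1,22,-6)
river: ρ → (-6,14,13)
river: ρ → (13,12,-7)
river: ρ → (-7,16,9)
river: ρ → (9,20,-3)
river: ρ → (-3,22,2)
river: ρ → (2,22,-3)
river: ρ → (-3,20,9)
ρ-cycle length = 12 (tail of 1 descent step not counted)

12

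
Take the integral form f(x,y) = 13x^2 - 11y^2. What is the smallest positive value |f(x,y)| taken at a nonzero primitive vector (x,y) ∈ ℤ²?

descent: ρ → (-11,22,2)  [lands on river]
river: ρ → (2,22,-11)
closes: descent 1, river 2
min |a| on river = 2

2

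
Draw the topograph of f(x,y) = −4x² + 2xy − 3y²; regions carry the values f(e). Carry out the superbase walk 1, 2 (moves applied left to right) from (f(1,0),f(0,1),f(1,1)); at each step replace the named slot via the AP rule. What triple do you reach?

start (-4,-3,-5) = (f(1,0),f(0,1),f(1,1))
replace slot 1: 2·((-3)+(-5)) − (-4) = -12 → (-12,-3,-5)
replace slot 2: 2·((-12)+(-5)) − (-3) = -31 → (-12,-31,-5)

-12,-31,-5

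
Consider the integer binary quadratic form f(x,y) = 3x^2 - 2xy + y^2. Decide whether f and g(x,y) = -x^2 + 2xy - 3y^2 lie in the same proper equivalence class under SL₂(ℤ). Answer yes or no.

D₁ = -8, D₂ = -8
f: flip: (3,-2,1)→(1,2,3)
f: translate: b→0 (≡2 mod 2), so (1,2,3)→(1,0,2)
f: reduced (well bottom): (1,0,2) with a≤c, −a<b≤a
g is negative-definite; reduce −g:
−g: translate: b→0 (≡-2 mod 2), so (1,-2,3)→(1,0,2)
−g: reduced (well bottom): (1,0,2) with a≤c, −a<b≤a
flip sign back: reduced form of g is (-1,0,-2)
reduced forms (1, 0, 2) vs (-1, 0, -2) ⇒ inequivalent

no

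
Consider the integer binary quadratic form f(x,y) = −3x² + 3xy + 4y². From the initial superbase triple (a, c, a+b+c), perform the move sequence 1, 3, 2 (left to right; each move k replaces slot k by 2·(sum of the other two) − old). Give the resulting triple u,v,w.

start (-3,4,4) = (f(1,0),f(0,1),f(1,1))
replace slot 1: 2·(4+4) − (-3) = 19 → (19,4,4)
replace slot 3: 2·(19+4) − 4 = 42 → (19,4,42)
replace slot 2: 2·(19+42) − 4 = 118 → (19,118,42)

19,118,42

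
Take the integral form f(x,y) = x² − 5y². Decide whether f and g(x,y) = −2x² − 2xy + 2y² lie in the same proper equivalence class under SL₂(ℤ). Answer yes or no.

D₁ = 20, D₂ = 20
river cycle of f (length 2): (1, 4, -1), (-1, 4, 1)
river cycle of g (length 2): (2, 2, -2), (-2, 2, 2)
cycles differ ⇒ inequivalent

no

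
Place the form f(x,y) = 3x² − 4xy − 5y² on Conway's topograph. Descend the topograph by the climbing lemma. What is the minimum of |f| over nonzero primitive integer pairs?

descent: ρ → (-5,4,3)  [lands on river]
river: ρ → (3,8,-1)
river: ρ → (-1,8,3)
river: ρ → (3,4,-5)
river: ρ → (-5,6,2)
river: ρ → (2,6,-5)
closes: descent 1, river 6
min |a| on river = 1

1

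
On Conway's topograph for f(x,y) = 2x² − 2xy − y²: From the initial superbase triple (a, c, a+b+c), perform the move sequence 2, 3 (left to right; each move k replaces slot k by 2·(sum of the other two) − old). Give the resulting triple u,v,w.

start (2,-1,-1) = (f(1,0),f(0,1),f(1,1))
replace slot 2: 2·(2+(-1)) − (-1) = 3 → (2,3,-1)
replace slot 3: 2·(2+3) − (-1) = 11 → (2,3,11)

2,3,11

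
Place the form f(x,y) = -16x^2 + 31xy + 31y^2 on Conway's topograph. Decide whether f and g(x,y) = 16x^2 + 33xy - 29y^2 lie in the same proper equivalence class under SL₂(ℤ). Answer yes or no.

D₁ = 2945, D₂ = 2945
river cycle of f (length 10): (31, 31, -16), (-16, 33, 29), (29, 25, -20), (-20, 15, 34), (34, 53, -1), (-1, 53, 34), (34, 15, -20), (-20, 25, 29), (29, 33, -16), (-16, 31, 31)
river cycle of g (length 10): (-29, 25, 20), (20, 15, -34), (-34, 53, 1), (1, 53, -34), (-34, 15, 20), (20, 25, -29), (-29, 33, 16), (16, 31, -31), (-31, 31, 16), (16, 33, -29)
cycles differ ⇒ inequivalent

no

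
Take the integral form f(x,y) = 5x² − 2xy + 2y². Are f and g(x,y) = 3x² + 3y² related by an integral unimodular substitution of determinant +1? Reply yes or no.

D₁ = -36, D₂ = -36
f: flip: (5,-2,2)→(2,2,5)
f: reduced (well bottom): (2,2,5) with a≤c, −a<b≤a
g: reduced (well bottom): (3,0,3) with a≤c, −a<b≤a
reduced forms (2, 2, 5) vs (3, 0, 3) ⇒ inequivalent

no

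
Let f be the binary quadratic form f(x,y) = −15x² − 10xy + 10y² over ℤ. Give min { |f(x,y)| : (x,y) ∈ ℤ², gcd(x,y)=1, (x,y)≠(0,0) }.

descent: ρ → (10,10,-15)  [lands on river]
river: ρ → (-15,20,5)
river: ρ → (5,20,-15)
river: ρ → (-15,10,10)
closes: descent 1, river 4
min |a| on river = 5

5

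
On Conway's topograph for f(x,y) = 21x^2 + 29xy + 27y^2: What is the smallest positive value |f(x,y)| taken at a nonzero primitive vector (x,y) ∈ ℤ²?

translate: b→-13 (≡29 mod 42), so (21,29,27)→(21,-13,19)
flip: (21,-13,19)→(19,13,21)
reduced (well bottom): (19,13,21) with a≤c, −a<b≤a
well minimum = a = 19

19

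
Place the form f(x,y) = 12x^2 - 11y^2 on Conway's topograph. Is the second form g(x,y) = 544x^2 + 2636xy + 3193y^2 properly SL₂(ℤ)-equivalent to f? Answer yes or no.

D₁ = 528, D₂ = 528
river cycle of f (length 2): (-11, 22, 1), (1, 22, -11)
river cycle of g (length 2): (-11, 22, 1), (1, 22, -11)
cycles coincide ⇒ equivalent

yes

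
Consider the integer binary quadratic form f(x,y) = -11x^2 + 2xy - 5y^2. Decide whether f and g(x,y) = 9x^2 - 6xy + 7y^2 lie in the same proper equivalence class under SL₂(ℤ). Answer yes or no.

D₁ = -216, D₂ = -216
f is negative-definite; reduce −f:
−f: flip: (11,-2,5)→(5,2,11)
−f: reduced (well bottom): (5,2,11) with a≤c, −a<b≤a
flip sign back: reduced form of f is (-5,-2,-11)
g: flip: (9,-6,7)→(7,6,9)
g: reduced (well bottom): (7,6,9) with a≤c, −a<b≤a
reduced forms (-5, -2, -11) vs (7, 6, 9) ⇒ inequivalent

no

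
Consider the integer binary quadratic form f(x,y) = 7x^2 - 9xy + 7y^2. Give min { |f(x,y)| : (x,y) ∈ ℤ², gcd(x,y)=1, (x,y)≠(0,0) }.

translate: b→5 (≡-9 mod 14), so (7,-9,7)→(7,5,5)
flip: (7,5,5)→(5,-5,7)
translate: b→5 (≡-5 mod 10), so (5,-5,7)→(5,5,7)
reduced (well bottom): (5,5,7) with a≤c, −a<b≤a
well minimum = a = 5

5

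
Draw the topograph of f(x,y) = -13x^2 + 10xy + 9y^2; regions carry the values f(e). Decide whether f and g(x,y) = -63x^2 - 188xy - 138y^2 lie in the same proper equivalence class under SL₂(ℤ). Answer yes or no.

D₁ = 568, D₂ = 568
river cycle of f (length 6): (9, 8, -14), (-14, 20, 3), (3, 22, -7), (-7, 20, 6), (6, 16, -13), (-13, 10, 9)
river cycle of g (length 6): (-13, 10, 9), (9, 8, -14), (-14, 20, 3), (3, 22, -7), (-7, 20, 6), (6, 16, -13)
cycles coincide ⇒ equivalent

yes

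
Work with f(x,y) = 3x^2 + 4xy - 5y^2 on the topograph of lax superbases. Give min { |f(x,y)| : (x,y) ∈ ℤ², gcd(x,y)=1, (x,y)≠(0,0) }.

river: ρ → (-5,6,2)
river: ρ → (2,6,-5)
river: ρ → (-5,4,3)
river: ρ → (3,8,-1)
river: ρ → (-1,8,3)
river: ρ → (3,4,-5)
closes: descent 0, river 6
min |a| on river = 1

1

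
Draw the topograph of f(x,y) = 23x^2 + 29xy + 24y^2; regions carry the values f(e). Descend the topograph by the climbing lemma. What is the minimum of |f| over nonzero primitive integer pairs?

translate: b→-17 (≡29 mod 46), so (23,29,24)→(23,-17,18)
flip: (23,-17,18)→(18,17,23)
reduced (well bottom): (18,17,23) with a≤c, −a<b≤a
well minimum = a = 18

18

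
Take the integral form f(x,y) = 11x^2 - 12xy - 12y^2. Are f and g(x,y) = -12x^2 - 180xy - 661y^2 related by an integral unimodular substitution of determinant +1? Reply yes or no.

D₁ = 672, D₂ = 672
river cycle of f (length 6): (-12, 12, 11), (11, 10, -13), (-13, 16, 8), (8, 16, -13), (-13, 10, 11), (11, 12, -12)
river cycle of g (length 6): (-12, 12, 11), (11, 10, -13), (-13, 16, 8), (8, 16, -13), (-13, 10, 11), (11, 12, -12)
cycles coincide ⇒ equivalent

yes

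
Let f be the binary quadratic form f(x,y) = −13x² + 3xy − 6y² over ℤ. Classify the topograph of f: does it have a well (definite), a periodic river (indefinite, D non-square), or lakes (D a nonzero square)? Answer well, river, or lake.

D = b²−4ac = 3² − 4·(-13)·(-6) = -303
D < 0 ⇒ definite ⇒ every region one sign ⇒ single well

well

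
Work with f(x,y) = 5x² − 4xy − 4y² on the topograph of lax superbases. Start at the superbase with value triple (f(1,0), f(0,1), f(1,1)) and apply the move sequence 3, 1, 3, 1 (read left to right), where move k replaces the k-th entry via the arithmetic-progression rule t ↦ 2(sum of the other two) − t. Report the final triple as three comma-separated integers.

start (5,-4,-3) = (f(1,0),f(0,1),f(1,1))
replace slot 3: 2·(5+(-4)) − (-3) = 5 → (5,-4,5)
replace slot 1: 2·((-4)+5) − 5 = -3 → (-3,-4,5)
replace slot 3: 2·((-3)+(-4)) − 5 = -19 → (-3,-4,-19)
replace slot 1: 2·((-4)+(-19)) − (-3) = -43 → (-43,-4,-19)

-43,-4,-19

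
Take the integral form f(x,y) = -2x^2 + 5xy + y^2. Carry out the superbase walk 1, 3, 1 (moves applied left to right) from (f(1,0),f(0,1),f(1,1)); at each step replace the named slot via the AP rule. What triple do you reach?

start (-2,1,4) = (f(1,0),f(0,1),f(1,1))
replace slot 1: 2·(1+4) − (-2) = 12 → (12,1,4)
replace slot 3: 2·(12+1) − 4 = 22 → (12,1,22)
replace slot 1: 2·(1+22) − 12 = 34 → (34,1,22)

34,1,22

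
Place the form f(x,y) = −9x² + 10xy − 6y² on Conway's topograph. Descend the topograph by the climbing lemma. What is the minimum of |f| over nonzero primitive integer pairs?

translate: b→8 (≡-10 mod 18), so (9,-10,6)→(9,8,5)
flip: (9,8,5)→(5,-8,9)
translate: b→2 (≡-8 mod 10), so (5,-8,9)→(5,2,6)
reduced (well bottom): (5,2,6) with a≤c, −a<b≤a
well minimum |f| = |-5| = 5 (negative-definite)

5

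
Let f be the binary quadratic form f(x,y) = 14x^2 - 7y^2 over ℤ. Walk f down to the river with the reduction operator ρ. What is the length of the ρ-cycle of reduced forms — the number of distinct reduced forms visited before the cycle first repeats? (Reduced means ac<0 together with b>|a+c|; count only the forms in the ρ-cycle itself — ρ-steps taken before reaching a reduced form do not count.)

D = 392, ⌊√D⌋ = 19
descent: ρ → (-7,14,7)  [lands on river]
river: ρ → (7,14,-7)
ρ-cycle length = 2 (tail of 1 descent step not counted)

2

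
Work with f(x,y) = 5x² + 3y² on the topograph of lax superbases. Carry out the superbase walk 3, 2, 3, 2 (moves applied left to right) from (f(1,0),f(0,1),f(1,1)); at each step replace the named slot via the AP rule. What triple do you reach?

start (5,3,8) = (f(1,0),f(0,1),f(1,1))
replace slot 3: 2·(5+3) − 8 = 8 → (5,3,8)
replace slot 2: 2·(5+8) − 3 = 23 → (5,23,8)
replace slot 3: 2·(5+23) − 8 = 48 → (5,23,48)
replace slot 2: 2·(5+48) − 23 = 83 → (5,83,48)

5,83,48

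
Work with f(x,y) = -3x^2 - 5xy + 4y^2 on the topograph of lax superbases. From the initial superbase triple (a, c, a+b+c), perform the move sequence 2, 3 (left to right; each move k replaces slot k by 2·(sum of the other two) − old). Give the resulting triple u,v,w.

start (-3,4,-4) = (f(1,0),f(0,1),f(1,1))
replace slot 2: 2·((-3)+(-4)) − 4 = -18 → (-3,-18,-4)
replace slot 3: 2·((-3)+(-18)) − (-4) = -38 → (-3,-18,-38)

-3,-18,-38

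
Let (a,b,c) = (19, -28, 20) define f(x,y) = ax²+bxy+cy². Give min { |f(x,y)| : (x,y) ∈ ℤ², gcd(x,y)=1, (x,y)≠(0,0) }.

translate: b→10 (≡-28 mod 38), so (19,-28,20)→(19,10,11)
flip: (19,10,11)→(11,-10,19)
reduced (well bottom): (11,-10,19) with a≤c, −a<b≤a
well minimum = a = 11

11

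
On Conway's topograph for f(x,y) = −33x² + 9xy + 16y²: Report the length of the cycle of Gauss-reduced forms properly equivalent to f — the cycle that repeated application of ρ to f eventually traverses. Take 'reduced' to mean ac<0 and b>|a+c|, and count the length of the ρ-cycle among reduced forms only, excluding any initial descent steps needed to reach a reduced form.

D = 2193, ⌊√D⌋ = 46
descent: ρ → (16,23,-26)  [lands on river]
river: ρ → (-26,29,13)
river: ρ → (13,23,-32)
river: ρ → (-32,41,4)
river: ρ → (4,39,-42)
river: ρ → (-42,45,1)
river: ρ → (1,45,-42)
river: ρ → (-42,39,4)
river: ρ → (4,41,-32)
river: ρ → (-32,23,13)
river: ρ → (13,29,-26)
river: ρ → (-26,23,16)
river: ρ → (16,41,-8)
river: ρ → (-8,39,21)
river: ρ → (21,45,-2)
river: ρ → (-2,43,43)
river: ρ → (43,43,-2)
river: ρ → (-2,45,21)
river: ρ → (21,39,-8)
river: ρ → (-8,41,16)
ρ-cycle length = 20 (tail of 1 descent step not counted)

20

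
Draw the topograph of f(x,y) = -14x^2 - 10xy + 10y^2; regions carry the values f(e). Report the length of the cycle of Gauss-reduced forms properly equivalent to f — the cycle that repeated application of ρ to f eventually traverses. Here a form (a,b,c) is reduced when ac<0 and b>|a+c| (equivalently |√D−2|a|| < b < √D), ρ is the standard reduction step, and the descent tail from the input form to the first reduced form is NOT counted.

D = 660, ⌊√D⌋ = 25
descent: ρ → (10,10,-14)  [lands on river]
river: ρ → (-14,18,6)
river: ρ → (6,18,-14)
river: ρ → (-14,10,10)
ρ-cycle length = 4 (tail of 1 descent step not counted)

4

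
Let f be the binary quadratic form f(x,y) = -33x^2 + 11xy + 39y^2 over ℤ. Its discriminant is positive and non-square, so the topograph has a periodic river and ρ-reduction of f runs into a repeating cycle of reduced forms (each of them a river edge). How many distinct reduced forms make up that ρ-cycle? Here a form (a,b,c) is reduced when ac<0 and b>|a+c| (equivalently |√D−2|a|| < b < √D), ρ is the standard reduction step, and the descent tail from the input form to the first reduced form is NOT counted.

D = 5269, ⌊√D⌋ = 72
river: ρ → (39,67,-5)
river: ρ → (-5,63,65)
river: ρ → (65,67,-3)
river: ρ → (-3,71,19)
river: ρ → (19,43,-45)
river: ρ → (-45,47,17)
river: ρ → (17,55,-33)
river: ρ → (-33,11,39)
ρ-cycle length = 8 (tail of 0 descent steps not counted)

8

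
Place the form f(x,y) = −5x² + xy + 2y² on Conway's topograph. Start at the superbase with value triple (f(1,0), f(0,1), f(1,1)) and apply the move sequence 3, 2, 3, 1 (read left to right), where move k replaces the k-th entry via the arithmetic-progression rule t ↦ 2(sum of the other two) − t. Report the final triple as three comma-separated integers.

start (-5,2,-2) = (f(1,0),f(0,1),f(1,1))
replace slot 3: 2·((-5)+2) − (-2) = -4 → (-5,2,-4)
replace slot 2: 2·((-5)+(-4)) − 2 = -20 → (-5,-20,-4)
replace slot 3: 2·((-5)+(-20)) − (-4) = -46 → (-5,-20,-46)
replace slot 1: 2·((-20)+(-46)) − (-5) = -127 → (-127,-20,-46)

-127,-20,-46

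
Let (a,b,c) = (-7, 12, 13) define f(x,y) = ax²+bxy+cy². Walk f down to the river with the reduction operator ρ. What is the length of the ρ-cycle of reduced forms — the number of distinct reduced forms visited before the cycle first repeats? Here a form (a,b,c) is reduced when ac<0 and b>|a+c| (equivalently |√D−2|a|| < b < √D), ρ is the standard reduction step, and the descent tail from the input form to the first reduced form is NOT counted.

D = 508, ⌊√D⌋ = 22
river: ρ → (13,14,-6)
river: ρ → (-6,22,1)
river: ρ → (1,22,-6)
river: ρ → (-6,14,13)
river: ρ → (13,12,-7)
river: ρ → (-7,16,9)
river: ρ → (9,20,-3)
river: ρ → (-3,22,2)
river: ρ → (2,22,-3)
river: ρ → (-3,20,9)
river: ρ → (9,16,-7)
river: ρ → (-7,12,13)
ρ-cycle length = 12 (tail of 0 descent steps not counted)

12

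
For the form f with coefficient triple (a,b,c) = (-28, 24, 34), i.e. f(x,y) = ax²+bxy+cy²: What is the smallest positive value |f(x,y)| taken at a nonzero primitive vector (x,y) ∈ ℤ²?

river: ρ → (34,44,-18)
river: ρ → (-18,64,4)
river: ρ → (4,64,-18)
river: ρ → (-18,44,34)
river: ρ → (34,24,-28)
river: ρ → (-28,32,30)
river: ρ → (30,28,-30)
river: ρ → (-30,32,28)
river: ρ → (28,24,-34)
river: ρ → (-34,44,18)
river: ρ → (18,64,-4)
river: ρ → (-4,64,18)
river: ρ → (18,44,-34)
river: ρ → (-34,24,28)
river: ρ → (28,32,-30)
river: ρ → (-30,28,30)
river: ρ → (30,32,-28)
river: ρ → (-28,24,34)
closes: descent 0, river 18
min |a| on river = 4

4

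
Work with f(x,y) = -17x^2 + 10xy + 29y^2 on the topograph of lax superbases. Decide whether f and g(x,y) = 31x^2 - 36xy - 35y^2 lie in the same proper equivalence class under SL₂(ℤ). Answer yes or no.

D₁ = 2072, D₂ = 5636
discriminants differ ⇒ not SL₂(ℤ)-equivalent

no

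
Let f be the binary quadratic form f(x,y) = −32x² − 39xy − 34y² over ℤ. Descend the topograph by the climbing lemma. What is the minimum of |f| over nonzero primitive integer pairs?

translate: b→-25 (≡39 mod 64), so (32,39,34)→(32,-25,27)
flip: (32,-25,27)→(27,25,32)
reduced (well bottom): (27,25,32) with a≤c, −a<b≤a
well minimum |f| = |-27| = 27 (negative-definite)

27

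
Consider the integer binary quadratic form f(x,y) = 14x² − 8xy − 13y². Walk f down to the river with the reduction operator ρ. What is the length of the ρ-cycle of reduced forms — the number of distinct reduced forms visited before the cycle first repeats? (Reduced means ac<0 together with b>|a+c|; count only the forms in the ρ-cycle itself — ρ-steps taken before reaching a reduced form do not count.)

D = 792, ⌊√D⌋ = 28
descent: ρ → (-13,8,14)  [lands on river]
river: ρ → (14,20,-7)
river: ρ → (-7,22,11)
river: ρ → (11,22,-7)
river: ρ → (-7,20,14)
river: ρ → (14,8,-13)
river: ρ → (-13,18,9)
river: ρ → (9,18,-13)
ρ-cycle length = 8 (tail of 1 descent step not counted)

8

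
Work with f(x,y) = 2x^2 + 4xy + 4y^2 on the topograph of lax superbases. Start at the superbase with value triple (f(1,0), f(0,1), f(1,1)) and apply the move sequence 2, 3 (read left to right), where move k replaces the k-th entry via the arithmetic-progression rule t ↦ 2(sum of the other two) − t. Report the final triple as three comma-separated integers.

start (2,4,10) = (f(1,0),f(0,1),f(1,1))
replace slot 2: 2·(2+10) − 4 = 20 → (2,20,10)
replace slot 3: 2·(2+20) − 10 = 34 → (2,20,34)

2,20,34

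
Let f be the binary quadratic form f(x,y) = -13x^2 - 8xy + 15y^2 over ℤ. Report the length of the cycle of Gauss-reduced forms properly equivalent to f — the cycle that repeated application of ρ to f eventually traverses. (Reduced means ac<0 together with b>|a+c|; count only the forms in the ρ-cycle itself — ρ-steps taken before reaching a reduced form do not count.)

D = 844, ⌊√D⌋ = 29
descent: ρ → (15,8,-13)  [lands on river]
river: ρ → (-13,18,10)
river: ρ → (10,22,-9)
river: ρ → (-9,14,18)
river: ρ → (18,22,-5)
river: ρ → (-5,28,3)
river: ρ → (3,26,-14)
river: ρ → (-14,2,15)
river: ρ → (15,28,-1)
river: ρ → (-1,28,15)
river: ρ → (15,2,-14)
river: ρ → (-14,26,3)
river: ρ → (3,28,-5)
river: ρ → (-5,22,18)
river: ρ → (18,14,-9)
river: ρ → (-9,22,10)
river: ρ → (10,18,-13)
river: ρ → (-13,8,15)
river: ρ → (15,22,-6)
river: ρ → (-6,26,7)
river: ρ → (7,16,-21)
river: ρ → (-21,26,2)
river: ρ → (2,26,-21)
river: ρ → (-21,16,7)
river: ρ → (7,26,-6)
river: ρ → (-6,22,15)
ρ-cycle length = 26 (tail of 1 descent step not counted)

26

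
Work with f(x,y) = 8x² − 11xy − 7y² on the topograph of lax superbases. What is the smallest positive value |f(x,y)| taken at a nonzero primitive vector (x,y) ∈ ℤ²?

descent: ρ → (-7,11,8)  [lands on river]
river: ρ → (8,5,-10)
river: ρ → (-10,15,3)
river: ρ → (3,15,-10)
river: ρ → (-10,5,8)
river: ρ → (8,11,-7)
river: ρ → (-7,17,2)
river: ρ → (2,15,-15)
river: ρ → (-15,15,2)
river: ρ → (2,17,-7)
closes: descent 1, river 10
min |a| on river = 2

2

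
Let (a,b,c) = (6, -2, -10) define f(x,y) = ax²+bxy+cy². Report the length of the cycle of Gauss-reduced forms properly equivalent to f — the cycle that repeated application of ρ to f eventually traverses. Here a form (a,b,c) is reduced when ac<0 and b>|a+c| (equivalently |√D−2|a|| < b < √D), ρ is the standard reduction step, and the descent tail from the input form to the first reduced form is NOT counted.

D = 244, ⌊√D⌋ = 15
descent: ρ → (-10,2,6)
descent: ρ → (6,10,-6)  [lands on river]
river: ρ → (-6,14,2)
river: ρ → (2,14,-6)
river: ρ → (-6,10,6)
river: ρ → (6,14,-2)
river: ρ → (-2,14,6)
ρ-cycle length = 6 (tail of 2 descent steps not counted)

6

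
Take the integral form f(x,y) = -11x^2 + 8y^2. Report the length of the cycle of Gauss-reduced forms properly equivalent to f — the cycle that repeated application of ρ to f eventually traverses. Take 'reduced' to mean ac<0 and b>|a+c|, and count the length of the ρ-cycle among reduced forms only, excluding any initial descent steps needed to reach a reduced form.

D = 352, ⌊√D⌋ = 18
descent: ρ → (8,16,-3)  [lands on river]
river: ρ → (-3,14,13)
river: ρ → (13,12,-4)
river: ρ → (-4,12,13)
river: ρ → (13,14,-3)
river: ρ → (-3,16,8)
ρ-cycle length = 6 (tail of 1 descent step not counted)

6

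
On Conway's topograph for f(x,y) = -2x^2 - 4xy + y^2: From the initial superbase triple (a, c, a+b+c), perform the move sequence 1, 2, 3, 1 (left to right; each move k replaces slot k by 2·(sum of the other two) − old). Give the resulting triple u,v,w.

start (-2,1,-5) = (f(1,0),f(0,1),f(1,1))
replace slot 1: 2·(1+(-5)) − (-2) = -6 → (-6,1,-5)
replace slot 2: 2·((-6)+(-5)) − 1 = -23 → (-6,-23,-5)
replace slot 3: 2·((-6)+(-23)) − (-5) = -53 → (-6,-23,-53)
replace slot 1: 2·((-23)+(-53)) − (-6) = -146 → (-146,-23,-53)

-146,-23,-53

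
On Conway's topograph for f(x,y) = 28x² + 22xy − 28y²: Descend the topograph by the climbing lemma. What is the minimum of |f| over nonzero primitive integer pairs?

river: ρ → (-28,34,22)
river: ρ → (22,54,-8)
river: ρ → (-8,58,8)
river: ρ → (8,54,-22)
river: ρ → (-22,34,28)
river: ρ → (28,22,-28)
closes: descent 0, river 6
min |a| on river = 8

8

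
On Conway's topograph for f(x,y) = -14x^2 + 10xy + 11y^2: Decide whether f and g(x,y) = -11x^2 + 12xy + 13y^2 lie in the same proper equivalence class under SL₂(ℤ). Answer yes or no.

D₁ = 716, D₂ = 716
river cycle of f (length 14): (11, 12, -13), (-13, 14, 10), (10, 26, -1), (-1, 26, 10), (10, 14, -13), (-13, 12, 11), (11, 10, -14), (-14, 18, 7), (7, 24, -5), (-5, 26, 2), … (4 more)
river cycle of g (length 14): (13, 14, -10), (-10, 26, 1), (1, 26, -10), (-10, 14, 13), (13, 12, -11), (-11, 10, 14), (14, 18, -7), (-7, 24, 5), (5, 26, -2), (-2, 26, 5), … (4 more)
cycles differ ⇒ inequivalent

no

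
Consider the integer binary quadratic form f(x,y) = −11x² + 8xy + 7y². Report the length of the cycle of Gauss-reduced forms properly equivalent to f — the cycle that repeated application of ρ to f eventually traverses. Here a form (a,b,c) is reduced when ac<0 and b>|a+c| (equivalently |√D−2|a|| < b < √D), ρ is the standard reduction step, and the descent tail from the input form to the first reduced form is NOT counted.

D = 372, ⌊√D⌋ = 19
river: ρ → (7,6,-12)
river: ρ → (-12,18,1)
river: ρ → (1,18,-12)
river: ρ → (-12,6,7)
river: ρ → (7,8,-11)
river: ρ → (-11,14,4)
river: ρ → (4,18,-3)
river: ρ → (-3,18,4)
river: ρ → (4,14,-11)
river: ρ → (-11,8,7)
ρ-cycle length = 10 (tail of 0 descent steps not counted)

10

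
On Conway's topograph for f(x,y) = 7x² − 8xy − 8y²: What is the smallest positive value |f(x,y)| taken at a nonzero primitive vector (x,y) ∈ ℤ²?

descent: ρ → (-8,8,7)  [lands on river]
river: ρ → (7,6,-9)
river: ρ → (-9,12,4)
river: ρ → (4,12,-9)
river: ρ → (-9,6,7)
river: ρ → (7,8,-8)
closes: descent 1, river 6
min |a| on river = 4

4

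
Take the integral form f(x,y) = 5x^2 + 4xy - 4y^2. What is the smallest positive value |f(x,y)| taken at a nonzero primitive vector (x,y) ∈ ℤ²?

river: ρ → (-4,4,5)
river: ρ → (5,6,-3)
river: ρ → (-3,6,5)
river: ρ → (5,4,-4)
closes: descent 0, river 4
min |a| on river = 3

3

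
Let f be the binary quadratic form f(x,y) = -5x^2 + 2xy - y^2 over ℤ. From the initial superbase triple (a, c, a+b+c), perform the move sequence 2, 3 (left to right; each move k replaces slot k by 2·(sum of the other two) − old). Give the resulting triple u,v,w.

start (-5,-1,-4) = (f(1,0),f(0,1),f(1,1))
replace slot 2: 2·((-5)+(-4)) − (-1) = -17 → (-5,-17,-4)
replace slot 3: 2·((-5)+(-17)) − (-4) = -40 → (-5,-17,-40)

-5,-17,-40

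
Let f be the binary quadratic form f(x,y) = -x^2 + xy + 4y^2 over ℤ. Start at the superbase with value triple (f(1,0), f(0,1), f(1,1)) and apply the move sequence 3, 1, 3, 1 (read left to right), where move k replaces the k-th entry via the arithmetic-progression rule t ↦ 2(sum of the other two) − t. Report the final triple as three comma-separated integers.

start (-1,4,4) = (f(1,0),f(0,1),f(1,1))
replace slot 3: 2·((-1)+4) − 4 = 2 → (-1,4,2)
replace slot 1: 2·(4+2) − (-1) = 13 → (13,4,2)
replace slot 3: 2·(13+4) − 2 = 32 → (13,4,32)
replace slot 1: 2·(4+32) − 13 = 59 → (59,4,32)

59,4,32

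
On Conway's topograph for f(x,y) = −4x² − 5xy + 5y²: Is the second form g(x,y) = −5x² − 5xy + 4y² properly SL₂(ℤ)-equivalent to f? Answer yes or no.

D₁ = 105, D₂ = 105
river cycle of f (length 6): (5, 5, -4), (-4, 3, 6), (6, 9, -1), (-1, 9, 6), (6, 3, -4), (-4, 5, 5)
river cycle of g (length 6): (4, 5, -5), (-5, 5, 4), (4, 3, -6), (-6, 9, 1), (1, 9, -6), (-6, 3, 4)
cycles differ ⇒ inequivalent

no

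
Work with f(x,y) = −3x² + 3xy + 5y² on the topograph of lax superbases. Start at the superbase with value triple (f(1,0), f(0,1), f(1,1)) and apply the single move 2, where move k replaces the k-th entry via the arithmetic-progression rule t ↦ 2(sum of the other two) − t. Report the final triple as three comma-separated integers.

start (-3,5,5) = (f(1,0),f(0,1),f(1,1))
replace slot 2: 2·((-3)+5) − 5 = -1 → (-3,-1,5)

-3,-1,5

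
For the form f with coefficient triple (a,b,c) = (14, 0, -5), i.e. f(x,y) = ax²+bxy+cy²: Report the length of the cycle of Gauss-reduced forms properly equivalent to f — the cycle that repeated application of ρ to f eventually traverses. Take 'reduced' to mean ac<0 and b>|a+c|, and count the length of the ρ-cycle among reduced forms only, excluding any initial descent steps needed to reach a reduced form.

D = 280, ⌊√D⌋ = 16
descent: ρ → (-5,10,9)  [lands on river]
river: ρ → (9,8,-6)
river: ρ → (-6,16,1)
river: ρ → (1,16,-6)
river: ρ → (-6,8,9)
river: ρ → (9,10,-5)
ρ-cycle length = 6 (tail of 1 descent step not counted)

6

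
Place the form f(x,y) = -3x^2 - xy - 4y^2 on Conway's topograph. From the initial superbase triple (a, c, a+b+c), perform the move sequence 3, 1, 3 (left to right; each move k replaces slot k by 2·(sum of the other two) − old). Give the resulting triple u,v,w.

start (-3,-4,-8) = (f(1,0),f(0,1),f(1,1))
replace slot 3: 2·((-3)+(-4)) − (-8) = -6 → (-3,-4,-6)
replace slot 1: 2·((-4)+(-6)) − (-3) = -17 → (-17,-4,-6)
replace slot 3: 2·((-17)+(-4)) − (-6) = -36 → (-17,-4,-36)

-17,-4,-36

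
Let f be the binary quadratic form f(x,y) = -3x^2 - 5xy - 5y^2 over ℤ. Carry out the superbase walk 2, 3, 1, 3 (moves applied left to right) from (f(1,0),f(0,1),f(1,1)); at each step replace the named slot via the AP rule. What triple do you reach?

start (-3,-5,-13) = (f(1,0),f(0,1),f(1,1))
replace slot 2: 2·((-3)+(-13)) − (-5) = -27 → (-3,-27,-13)
replace slot 3: 2·((-3)+(-27)) − (-13) = -47 → (-3,-27,-47)
replace slot 1: 2·((-27)+(-47)) − (-3) = -145 → (-145,-27,-47)
replace slot 3: 2·((-145)+(-27)) − (-47) = -297 → (-145,-27,-297)

-145,-27,-297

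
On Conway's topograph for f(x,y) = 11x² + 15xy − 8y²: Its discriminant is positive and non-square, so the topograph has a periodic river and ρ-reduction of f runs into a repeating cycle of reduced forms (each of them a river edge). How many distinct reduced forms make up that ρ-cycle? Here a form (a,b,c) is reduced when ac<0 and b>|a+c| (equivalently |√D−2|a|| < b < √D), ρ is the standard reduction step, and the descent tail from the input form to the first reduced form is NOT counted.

D = 577, ⌊√D⌋ = 24
river: ρ → (-8,17,9)
river: ρ → (9,19,-6)
river: ρ → (-6,17,12)
river: ρ → (12,7,-11)
river: ρ → (-11,15,8)
river: ρ → (8,17,-9)
river: ρ → (-9,19,6)
river: ρ → (6,17,-12)
river: ρ → (-12,7,11)
river: ρ → (11,15,-8)
ρ-cycle length = 10 (tail of 0 descent steps not counted)

10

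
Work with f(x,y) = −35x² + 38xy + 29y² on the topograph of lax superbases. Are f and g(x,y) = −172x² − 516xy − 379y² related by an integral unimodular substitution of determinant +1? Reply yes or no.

D₁ = 5504, D₂ = 5504
river cycle of f (length 20): (29, 20, -44), (-44, 68, 5), (5, 72, -16), (-16, 56, 37), (37, 18, -35), (-35, 52, 20), (20, 68, -11), (-11, 64, 32), (32, 64, -11), (-11, 68, 20), … (10 more)
river cycle of g (length 20): (-35, 32, 32), (32, 32, -35), (-35, 38, 29), (29, 20, -44), (-44, 68, 5), (5, 72, -16), (-16, 56, 37), (37, 18, -35), (-35, 52, 20), (20, 68, -11), … (10 more)
cycles coincide ⇒ equivalent

yes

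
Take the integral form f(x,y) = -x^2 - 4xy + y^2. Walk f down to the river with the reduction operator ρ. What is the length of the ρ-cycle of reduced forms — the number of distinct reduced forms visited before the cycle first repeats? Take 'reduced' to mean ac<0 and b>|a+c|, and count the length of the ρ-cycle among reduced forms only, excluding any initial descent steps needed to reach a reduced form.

D = 20, ⌊√D⌋ = 4
descent: ρ → (1,4,-1)  [lands on river]
river: ρ → (-1,4,1)
ρ-cycle length = 2 (tail of 1 descent step not counted)

2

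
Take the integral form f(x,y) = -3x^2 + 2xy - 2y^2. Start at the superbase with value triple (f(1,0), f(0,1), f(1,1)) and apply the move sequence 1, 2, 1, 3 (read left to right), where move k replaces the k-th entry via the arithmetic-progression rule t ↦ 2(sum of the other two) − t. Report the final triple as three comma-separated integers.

start (-3,-2,-3) = (f(1,0),f(0,1),f(1,1))
replace slot 1: 2·((-2)+(-3)) − (-3) = -7 → (-7,-2,-3)
replace slot 2: 2·((-7)+(-3)) − (-2) = -18 → (-7,-18,-3)
replace slot 1: 2·((-18)+(-3)) − (-7) = -35 → (-35,-18,-3)
replace slot 3: 2·((-35)+(-18)) − (-3) = -103 → (-35,-18,-103)

-35,-18,-103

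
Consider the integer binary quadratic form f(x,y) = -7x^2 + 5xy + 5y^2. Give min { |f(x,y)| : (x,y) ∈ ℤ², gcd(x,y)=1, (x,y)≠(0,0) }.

river: ρ → (5,5,-7)
river: ρ → (-7,9,3)
river: ρ → (3,9,-7)
river: ρ → (-7,5,5)
closes: descent 0, river 4
min |a| on river = 3

3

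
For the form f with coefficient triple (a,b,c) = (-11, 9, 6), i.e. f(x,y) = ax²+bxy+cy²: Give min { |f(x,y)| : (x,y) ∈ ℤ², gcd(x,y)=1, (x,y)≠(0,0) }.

river: ρ → (6,15,-5)
river: ρ → (-5,15,6)
river: ρ → (6,9,-11)
river: ρ → (-11,13,4)
river: ρ → (4,11,-14)
river: ρ → (-14,17,1)
river: ρ → (1,17,-14)
river: ρ → (-14,11,4)
river: ρ → (4,13,-11)
river: ρ → (-11,9,6)
closes: descent 0, river 10
min |a| on river = 1

1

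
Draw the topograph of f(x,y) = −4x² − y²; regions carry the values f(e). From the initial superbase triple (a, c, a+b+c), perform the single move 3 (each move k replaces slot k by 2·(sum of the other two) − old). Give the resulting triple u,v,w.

start (-4,-1,-5) = (f(1,0),f(0,1),f(1,1))
replace slot 3: 2·((-4)+(-1)) − (-5) = -5 → (-4,-1,-5)

-4,-1,-5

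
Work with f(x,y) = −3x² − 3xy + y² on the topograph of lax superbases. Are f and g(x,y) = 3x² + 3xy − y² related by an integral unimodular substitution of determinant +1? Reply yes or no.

D₁ = 21, D₂ = 21
river cycle of f (length 2): (1, 3, -3), (-3, 3, 1)
river cycle of g (length 2): (-1, 3, 3), (3, 3, -1)
cycles differ ⇒ inequivalent

no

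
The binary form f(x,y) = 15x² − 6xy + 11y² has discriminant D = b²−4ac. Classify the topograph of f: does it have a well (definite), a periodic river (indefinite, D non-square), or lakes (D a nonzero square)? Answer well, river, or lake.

D = b²−4ac = (-6)² − 4·15·11 = -624
D < 0 ⇒ definite ⇒ every region one sign ⇒ single well

well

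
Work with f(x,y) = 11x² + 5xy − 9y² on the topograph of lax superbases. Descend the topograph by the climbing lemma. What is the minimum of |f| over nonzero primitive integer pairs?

river: ρ → (-9,13,7)
river: ρ → (7,15,-7)
river: ρ → (-7,13,9)
river: ρ → (9,5,-11)
river: ρ → (-11,17,3)
river: ρ → (3,19,-5)
river: ρ → (-5,11,15)
river: ρ → (15,19,-1)
river: ρ → (-1,19,15)
river: ρ → (15,11,-5)
river: ρ → (-5,19,3)
river: ρ → (3,17,-11)
river: ρ → (-11,5,9)
river: ρ → (9,13,-7)
river: ρ → (-7,15,7)
river: ρ → (7,13,-9)
river: ρ → (-9,5,11)
river: ρ → (11,17,-3)
river: ρ → (-3,19,5)
river: ρ → (5,11,-15)
river: ρ → (-15,19,1)
river: ρ → (1,19,-15)
river: ρ → (-15,11,5)
river: ρ → (5,19,-3)
river: ρ → (-3,17,11)
river: ρ → (11,5,-9)
closes: descent 0, river 26
min |a| on river = 1

1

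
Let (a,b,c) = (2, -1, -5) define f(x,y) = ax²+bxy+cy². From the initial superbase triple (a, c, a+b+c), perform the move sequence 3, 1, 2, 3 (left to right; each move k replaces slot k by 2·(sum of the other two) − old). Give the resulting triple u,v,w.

start (2,-5,-4) = (f(1,0),f(0,1),f(1,1))
replace slot 3: 2·(2+(-5)) − (-4) = -2 → (2,-5,-2)
replace slot 1: 2·((-5)+(-2)) − 2 = -16 → (-16,-5,-2)
replace slot 2: 2·((-16)+(-2)) − (-5) = -31 → (-16,-31,-2)
replace slot 3: 2·((-16)+(-31)) − (-2) = -92 → (-16,-31,-92)

-16,-31,-92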